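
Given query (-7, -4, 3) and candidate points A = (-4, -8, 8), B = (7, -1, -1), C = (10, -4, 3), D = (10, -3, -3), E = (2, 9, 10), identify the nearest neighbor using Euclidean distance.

Distances: d(A) ≈ 7.0711, d(B) ≈ 14.8661, d(C) = 17, d(D) ≈ 18.0555, d(E) ≈ 17.2916. Nearest: A = (-4, -8, 8) with distance 7.0711.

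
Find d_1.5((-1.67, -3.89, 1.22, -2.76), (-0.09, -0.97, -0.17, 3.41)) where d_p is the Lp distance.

(Σ|x_i - y_i|^1.5)^(1/1.5) = (|-1.67 - (-0.09)|^1.5 + |-3.89 - (-0.97)|^1.5 + |1.22 - (-0.17)|^1.5 + |-2.76 - 3.41|^1.5)^(1/1.5)
= (1.58^1.5 + 2.92^1.5 + 1.39^1.5 + 6.17^1.5)^(1/1.5) ≈ (1.986 + 4.9897 + 1.6388 + 15.326)^(1/1.5) = (23.9405)^(1/1.5) ≈ 8.3066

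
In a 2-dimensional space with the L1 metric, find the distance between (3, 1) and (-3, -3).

Σ|x_i - y_i| = |3 - (-3)| + |1 - (-3)| = 6 + 4 = 10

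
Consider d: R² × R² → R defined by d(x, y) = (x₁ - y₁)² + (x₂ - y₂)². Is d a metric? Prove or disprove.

No. The squared Euclidean distance fails the triangle inequality. Counterexample: x = (0, 0), y = (2, 5), z = (4, 10). d(x,z) = 4² + 10² = 116, but d(x,y) + d(y,z) = (2² + 5²) + (2² + 5²) = 29 + 29 = 58. Since 116 > 58, the triangle inequality is violated. (Note: √d, the ordinary Euclidean distance, IS a metric.)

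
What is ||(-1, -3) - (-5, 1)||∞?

max(|x_i - y_i|) = max(|-1 - (-5)|, |-3 - 1|) = max(4, 4) = 4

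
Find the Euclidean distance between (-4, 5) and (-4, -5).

√(Σ(x_i - y_i)²) = √((-4 - (-4))² + (5 - (-5))²)
= √(0² + 10²) = √(0 + 100) = √100 = 10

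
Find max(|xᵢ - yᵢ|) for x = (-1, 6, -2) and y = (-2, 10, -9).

max(|x_i - y_i|) = max(|-1 - (-2)|, |6 - 10|, |-2 - (-9)|) = max(1, 4, 7) = 7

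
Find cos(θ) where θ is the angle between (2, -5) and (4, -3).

With u = (2, -5), v = (4, -3):
u·v = 2·4 + (-5)·(-3) = 8 + 15 = 23.
|u| = √(2² + (-5)²) = √29, |v| = √(4² + (-3)²) = √25, so |u||v| = √(29·25) = √725.
cos θ = (u·v)/(|u||v|) = 23/√725 ≈ 0.8542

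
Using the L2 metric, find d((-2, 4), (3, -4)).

√(Σ(x_i - y_i)²) = √((-2 - 3)² + (4 - (-4))²)
= √((-5)² + 8²) = √(25 + 64) = √89 ≈ 9.434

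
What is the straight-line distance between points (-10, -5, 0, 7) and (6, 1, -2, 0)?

√(Σ(x_i - y_i)²) = √((-10 - 6)² + (-5 - 1)² + (0 - (-2))² + (7 - 0)²)
= √((-16)² + (-6)² + 2² + 7²) = √(256 + 36 + 4 + 49) = √345 ≈ 18.5742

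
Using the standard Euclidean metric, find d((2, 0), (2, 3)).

√(Σ(x_i - y_i)²) = √((2 - 2)² + (0 - 3)²)
= √(0² + (-3)²) = √(0 + 9) = √9 = 3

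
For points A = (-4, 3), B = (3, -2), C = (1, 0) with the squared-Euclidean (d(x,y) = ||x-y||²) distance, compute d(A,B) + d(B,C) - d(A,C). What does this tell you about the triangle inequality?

d(A,B) = 7² + 5² = 74, d(B,C) = 2² + 2² = 8, d(A,C) = 5² + 3² = 34.
d(A,B) + d(B,C) - d(A,C) = 74 + 8 - 34 = 82 - 34 = 48. This is ≥ 0, so the triangle inequality holds for these points.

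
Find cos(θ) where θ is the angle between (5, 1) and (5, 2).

With u = (5, 1), v = (5, 2):
u·v = 5·5 + 1·2 = 25 + 2 = 27.
|u| = √(5² + 1²) = √26, |v| = √(5² + 2²) = √29, so |u||v| = √(26·29) = √754.
cos θ = (u·v)/(|u||v|) = 27/√754 ≈ 0.9833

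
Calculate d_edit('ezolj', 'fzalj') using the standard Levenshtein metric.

Let D[i][j] be the edit distance between the first i characters of 'ezolj' and the first j characters of 'fzalj', with D[i][0] = i, D[0][j] = j, and D[i][j] = D[i-1][j-1] if the characters match, else 1 + min(D[i-1][j], D[i][j-1], D[i-1][j-1]). Filling the table (rows: prefixes of 'ezolj', columns: prefixes of 'fzalj'):
     ε  f  z  a  l  j
  ε  0  1  2  3  4  5
  e  1  1  2  3  4  5
  z  2  2  1  2  3  4
  o  3  3  2  2  3  4
  l  4  4  3  3  2  3
  j  5  5  4  4  3  2
The bottom-right entry gives D[5][5] = 2, so no sequence of fewer than 2 edits works. Backtracking through the table gives one optimal edit sequence (2 edits):
  ezolj → fzolj (sub e→f @1)
  fzolj → fzalj (sub o→a @3)
Edit distance = 2.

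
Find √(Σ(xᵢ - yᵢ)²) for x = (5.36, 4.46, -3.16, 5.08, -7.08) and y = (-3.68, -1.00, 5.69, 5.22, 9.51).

√(Σ(x_i - y_i)²) = √((5.36 - (-3.68))² + (4.46 - (-1))² + (-3.16 - 5.69)² + (5.08 - 5.22)² + (-7.08 - 9.51)²)
= √(9.04² + 5.46² + (-8.85)² + (-0.14)² + (-16.59)²) = √(81.7216 + 29.8116 + 78.3225 + 0.0196 + 275.2281) = √465.1034 ≈ 21.5663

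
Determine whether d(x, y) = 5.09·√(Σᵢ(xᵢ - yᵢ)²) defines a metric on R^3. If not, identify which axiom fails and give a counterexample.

Yes. The L2 (Euclidean) norm induces a metric on R^3, and multiplying a metric by a positive constant 5.09 > 0 preserves all four axioms: non-negativity (5.09·||x-y|| ≥ 0), identity (5.09·||x-y|| = 0 ⟺ ||x-y|| = 0 ⟺ x = y), symmetry (||x-y|| = ||y-x||), and the triangle inequality (5.09·||x-z|| ≤ 5.09·||x-y|| + 5.09·||y-z||). So d is a metric.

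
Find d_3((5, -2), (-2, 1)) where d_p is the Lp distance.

(Σ|x_i - y_i|^3)^(1/3) = (|5 - (-2)|^3 + |-2 - 1|^3)^(1/3)
= (7^3 + 3^3)^(1/3) = (343 + 27)^(1/3) = (370)^(1/3) ≈ 7.1791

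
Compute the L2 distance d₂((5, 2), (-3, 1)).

√(Σ(x_i - y_i)²) = √((5 - (-3))² + (2 - 1)²)
= √(8² + 1²) = √(64 + 1) = √65 ≈ 8.0623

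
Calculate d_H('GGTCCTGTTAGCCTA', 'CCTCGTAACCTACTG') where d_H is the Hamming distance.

Differing positions: 1, 2, 5, 7, 8, 9, 10, 11, 12, 15. Hamming distance = 10.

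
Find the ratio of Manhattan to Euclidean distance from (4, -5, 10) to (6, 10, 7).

L1 = |4 - 6| + |-5 - 10| + |10 - 7| = 2 + 15 + 3 = 20
L2 = √(2² + 15² + 3²) = √238 ≈ 15.4272
L1 ≥ L2 always (equality iff movement is along one axis); L1 > L2 here.
Ratio L1/L2 = 20/√238 ≈ 1.2964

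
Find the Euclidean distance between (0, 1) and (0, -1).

√(Σ(x_i - y_i)²) = √((0 - 0)² + (1 - (-1))²)
= √(0² + 2²) = √(0 + 4) = √4 = 2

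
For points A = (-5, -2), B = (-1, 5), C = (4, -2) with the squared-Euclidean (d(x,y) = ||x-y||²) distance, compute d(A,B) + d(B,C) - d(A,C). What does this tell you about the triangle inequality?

d(A,B) = 4² + 7² = 65, d(B,C) = 5² + 7² = 74, d(A,C) = 9² + 0² = 81.
d(A,B) + d(B,C) - d(A,C) = 65 + 74 - 81 = 139 - 81 = 58. This is ≥ 0, so the triangle inequality holds for these points.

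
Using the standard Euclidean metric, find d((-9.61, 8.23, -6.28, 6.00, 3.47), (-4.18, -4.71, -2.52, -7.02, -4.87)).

√(Σ(x_i - y_i)²) = √((-9.61 - (-4.18))² + (8.23 - (-4.71))² + (-6.28 - (-2.52))² + (6 - (-7.02))² + (3.47 - (-4.87))²)
= √((-5.43)² + 12.94² + (-3.76)² + 13.02² + 8.34²) = √(29.4849 + 167.4436 + 14.1376 + 169.5204 + 69.5556) = √450.1421 ≈ 21.2166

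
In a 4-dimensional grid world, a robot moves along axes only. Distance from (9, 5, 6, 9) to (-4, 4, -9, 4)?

Σ|x_i - y_i| = |9 - (-4)| + |5 - 4| + |6 - (-9)| + |9 - 4| = 13 + 1 + 15 + 5 = 34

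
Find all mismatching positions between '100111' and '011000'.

Differing positions: 1, 2, 3, 4, 5, 6. Hamming distance = 6.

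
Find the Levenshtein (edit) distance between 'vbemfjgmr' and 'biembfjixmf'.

Let D[i][j] be the edit distance between the first i characters of 'vbemfjgmr' and the first j characters of 'biembfjixmf', with D[i][0] = i, D[0][j] = j, and D[i][j] = D[i-1][j-1] if the characters match, else 1 + min(D[i-1][j], D[i][j-1], D[i-1][j-1]). Filling the table (rows: prefixes of 'vbemfjgmr', columns: prefixes of 'biembfjixmf'):
     ε  b  i  e  m  b  f  j  i  x  m  f
  ε  0  1  2  3  4  5  6  7  8  9 10 11
  v  1  1  2  3  4  5  6  7  8  9 10 11
  b  2  1  2  3  4  4  5  6  7  8  9 10
  e  3  2  2  2  3  4  5  6  7  8  9 10
  m  4  3  3  3  2  3  4  5  6  7  8  9
  f  5  4  4  4  3  3  3  4  5  6  7  8
  j  6  5  5  5  4  4  4  3  4  5  6  7
  g  7  6  6  6  5  5  5  4  4  5  6  7
  m  8  7  7  7  6  6  6  5  5  5  5  6
  r  9  8  8  8  7  7  7  6  6  6  6  6
The bottom-right entry gives D[9][11] = 6, so no sequence of fewer than 6 edits works. Backtracking through the table gives one optimal edit sequence (6 edits):
  vbemfjgmr → bbemfjgmr (sub v→b @1)
  bbemfjgmr → biemfjgmr (sub b→i @2)
  biemfjgmr → biembfjgmr (ins b @5)
  biembfjgmr → biembfjigmr (ins i @8)
  biembfjigmr → biembfjixmr (sub g→x @9)
  biembfjixmr → biembfjixmf (sub r→f @11)
Edit distance = 6.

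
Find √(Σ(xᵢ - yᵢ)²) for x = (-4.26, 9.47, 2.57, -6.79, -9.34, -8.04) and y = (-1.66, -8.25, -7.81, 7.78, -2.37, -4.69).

√(Σ(x_i - y_i)²) = √((-4.26 - (-1.66))² + (9.47 - (-8.25))² + (2.57 - (-7.81))² + (-6.79 - 7.78)² + (-9.34 - (-2.37))² + (-8.04 - (-4.69))²)
= √((-2.6)² + 17.72² + 10.38² + (-14.57)² + (-6.97)² + (-3.35)²) = √(6.76 + 313.9984 + 107.7444 + 212.2849 + 48.5809 + 11.2225) = √700.5911 ≈ 26.4687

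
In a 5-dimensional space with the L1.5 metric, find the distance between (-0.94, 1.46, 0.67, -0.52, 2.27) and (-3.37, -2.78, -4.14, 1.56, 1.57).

(Σ|x_i - y_i|^1.5)^(1/1.5) = (|-0.94 - (-3.37)|^1.5 + |1.46 - (-2.78)|^1.5 + |0.67 - (-4.14)|^1.5 + |-0.52 - 1.56|^1.5 + |2.27 - 1.57|^1.5)^(1/1.5)
= (2.43^1.5 + 4.24^1.5 + 4.81^1.5 + 2.08^1.5 + 0.7^1.5)^(1/1.5) ≈ (3.788 + 8.7307 + 10.5492 + 2.9998 + 0.5857)^(1/1.5) = (26.6534)^(1/1.5) ≈ 8.9228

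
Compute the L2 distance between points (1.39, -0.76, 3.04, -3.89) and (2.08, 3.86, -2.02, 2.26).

(Σ|x_i - y_i|^2)^(1/2) = (|1.39 - 2.08|^2 + |-0.76 - 3.86|^2 + |3.04 - (-2.02)|^2 + |-3.89 - 2.26|^2)^(1/2)
= (0.69^2 + 4.62^2 + 5.06^2 + 6.15^2)^(1/2) = (0.4761 + 21.3444 + 25.6036 + 37.8225)^(1/2) = (85.2466)^(1/2) ≈ 9.2329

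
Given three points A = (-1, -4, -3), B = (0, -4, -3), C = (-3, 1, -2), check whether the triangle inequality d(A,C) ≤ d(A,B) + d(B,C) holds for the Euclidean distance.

d(A,B) = √(1² + 0² + 0²) = √1 = 1, d(B,C) = √(3² + 5² + 1²) = √35 ≈ 5.9161, d(A,C) = √(2² + 5² + 1²) = √30 ≈ 5.4772.
d(A,C) ≈ 5.4772 ≤ 1 + 5.9161 = 6.9161. Triangle inequality is satisfied.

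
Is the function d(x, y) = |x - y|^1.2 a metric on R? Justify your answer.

No. d(x,y) = |x-y|^1.2 fails the triangle inequality since p = 1.2 > 1. Counterexample: x = -2, y = 7, z = 16. d(x,z) = |-2 - 16|^1.2 = 18^1.2 ≈ 32.0868, but d(x,y) + d(y,z) = 9^1.2 + 9^1.2 ≈ 13.9666 + 13.9666 = 27.9332. Since 32.0868 > 27.9332, the triangle inequality is violated.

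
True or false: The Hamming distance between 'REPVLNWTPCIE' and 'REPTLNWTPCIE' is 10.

Differing positions: 4. Hamming distance = 1, so the claim that d_H = 10 is false.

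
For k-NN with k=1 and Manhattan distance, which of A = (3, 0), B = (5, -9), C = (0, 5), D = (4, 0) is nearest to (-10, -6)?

Distances: d(A) = 19, d(B) = 18, d(C) = 21, d(D) = 20. Nearest: B = (5, -9) with distance 18.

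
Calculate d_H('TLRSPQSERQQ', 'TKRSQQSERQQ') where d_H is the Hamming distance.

Differing positions: 2, 5. Hamming distance = 2.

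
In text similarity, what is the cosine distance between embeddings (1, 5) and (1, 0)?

With u = (1, 5), v = (1, 0):
u·v = 1·1 + 5·0 = 1 + 0 = 1.
|u| = √(1² + 5²) = √26, |v| = √(1² + 0²) = √1, so |u||v| = √(26·1) = √26.
cos θ = (u·v)/(|u||v|) = 1/√26 ≈ 0.1961
Cosine distance = 1 - cos θ ≈ 1 - 0.1961 = 0.8039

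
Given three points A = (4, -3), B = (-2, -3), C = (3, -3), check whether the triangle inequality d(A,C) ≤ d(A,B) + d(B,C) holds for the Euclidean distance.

d(A,B) = √(6² + 0²) = √36 = 6, d(B,C) = √(5² + 0²) = √25 = 5, d(A,C) = √(1² + 0²) = √1 = 1.
d(A,C) = 1 ≤ 6 + 5 = 11. Triangle inequality is satisfied.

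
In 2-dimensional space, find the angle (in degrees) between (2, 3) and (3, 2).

With u = (2, 3), v = (3, 2):
u·v = 2·3 + 3·2 = 6 + 6 = 12.
|u| = √(2² + 3²) = √13, |v| = √(3² + 2²) = √13, so |u||v| = √(13·13) = √169 = 13.
cos θ = (u·v)/(|u||v|) = 12/13 ≈ 0.923077
θ = arccos(0.923077) ≈ 22.62°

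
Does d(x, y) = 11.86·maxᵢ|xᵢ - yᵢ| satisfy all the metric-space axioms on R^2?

Yes. The L∞ (Chebyshev) norm induces a metric on R^2, and multiplying a metric by a positive constant 11.86 > 0 preserves all four axioms: non-negativity (11.86·||x-y|| ≥ 0), identity (11.86·||x-y|| = 0 ⟺ ||x-y|| = 0 ⟺ x = y), symmetry (||x-y|| = ||y-x||), and the triangle inequality (11.86·||x-z|| ≤ 11.86·||x-y|| + 11.86·||y-z||). So d is a metric.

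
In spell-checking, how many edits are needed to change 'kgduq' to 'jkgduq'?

Let D[i][j] be the edit distance between the first i characters of 'kgduq' and the first j characters of 'jkgduq', with D[i][0] = i, D[0][j] = j, and D[i][j] = D[i-1][j-1] if the characters match, else 1 + min(D[i-1][j], D[i][j-1], D[i-1][j-1]). Filling the table (rows: prefixes of 'kgduq', columns: prefixes of 'jkgduq'):
     ε  j  k  g  d  u  q
  ε  0  1  2  3  4  5  6
  k  1  1  1  2  3  4  5
  g  2  2  2  1  2  3  4
  d  3  3  3  2  1  2  3
  u  4  4  4  3  2  1  2
  q  5  5  5  4  3  2  1
The bottom-right entry gives D[5][6] = 1, so no sequence of fewer than 1 edit works. Backtracking through the table gives one optimal edit sequence (1 edit):
  kgduq → jkgduq (ins j @1)
Edit distance = 1.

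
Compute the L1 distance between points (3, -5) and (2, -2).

Σ|x_i - y_i| = |3 - 2| + |-5 - (-2)| = 1 + 3 = 4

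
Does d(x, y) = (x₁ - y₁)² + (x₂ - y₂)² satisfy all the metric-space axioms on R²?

No. The squared Euclidean distance fails the triangle inequality. Counterexample: x = (0, 0), y = (5, 4), z = (10, 8). d(x,z) = 10² + 8² = 164, but d(x,y) + d(y,z) = (5² + 4²) + (5² + 4²) = 41 + 41 = 82. Since 164 > 82, the triangle inequality is violated. (Note: √d, the ordinary Euclidean distance, IS a metric.)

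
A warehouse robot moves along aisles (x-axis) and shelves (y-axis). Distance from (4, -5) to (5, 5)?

Σ|x_i - y_i| = |4 - 5| + |-5 - 5| = 1 + 10 = 11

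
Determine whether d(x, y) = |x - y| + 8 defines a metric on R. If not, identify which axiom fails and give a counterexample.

No. d fails identity of indiscernibles (specifically d(x,x) = 0): d(5, 5) = |5 - 5| + 8 = 0 + 8 = 8 ≠ 0.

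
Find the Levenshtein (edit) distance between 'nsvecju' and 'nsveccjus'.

Let D[i][j] be the edit distance between the first i characters of 'nsvecju' and the first j characters of 'nsveccjus', with D[i][0] = i, D[0][j] = j, and D[i][j] = D[i-1][j-1] if the characters match, else 1 + min(D[i-1][j], D[i][j-1], D[i-1][j-1]). Filling the table (rows: prefixes of 'nsvecju', columns: prefixes of 'nsveccjus'):
     ε  n  s  v  e  c  c  j  u  s
  ε  0  1  2  3  4  5  6  7  8  9
  n  1  0  1  2  3  4  5  6  7  8
  s  2  1  0  1  2  3  4  5  6  7
  v  3  2  1  0  1  2  3  4  5  6
  e  4  3  2  1  0  1  2  3  4  5
  c  5  4  3  2  1  0  1  2  3  4
  j  6  5  4  3  2  1  1  1  2  3
  u  7  6  5  4  3  2  2  2  1  2
The bottom-right entry gives D[7][9] = 2, so no sequence of fewer than 2 edits works. Backtracking through the table gives one optimal edit sequence (2 edits):
  nsvecju → nsveccju (ins c @5)
  nsveccju → nsveccjus (ins s @9)
Edit distance = 2.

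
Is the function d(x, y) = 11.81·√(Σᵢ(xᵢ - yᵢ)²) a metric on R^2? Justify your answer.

Yes. The L2 (Euclidean) norm induces a metric on R^2, and multiplying a metric by a positive constant 11.81 > 0 preserves all four axioms: non-negativity (11.81·||x-y|| ≥ 0), identity (11.81·||x-y|| = 0 ⟺ ||x-y|| = 0 ⟺ x = y), symmetry (||x-y|| = ||y-x||), and the triangle inequality (11.81·||x-z|| ≤ 11.81·||x-y|| + 11.81·||y-z||). So d is a metric.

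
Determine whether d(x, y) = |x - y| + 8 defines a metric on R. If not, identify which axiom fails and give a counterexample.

No. d fails identity of indiscernibles (specifically d(x,x) = 0): d(0, 0) = |0 - 0| + 8 = 0 + 8 = 8 ≠ 0.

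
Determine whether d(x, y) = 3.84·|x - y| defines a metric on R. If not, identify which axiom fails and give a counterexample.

Yes. Since |x - y| is a metric on R and 3.84 > 0, the positive scalar multiple 3.84·|x - y| is also a metric: scaling by a positive constant preserves non-negativity, identity (d=0 ⟺ |x-y|=0 ⟺ x=y), symmetry, and the triangle inequality.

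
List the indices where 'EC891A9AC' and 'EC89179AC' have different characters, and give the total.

Differing positions: 6. Hamming distance = 1.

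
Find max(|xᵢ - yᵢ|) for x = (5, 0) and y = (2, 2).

max(|x_i - y_i|) = max(|5 - 2|, |0 - 2|) = max(3, 2) = 3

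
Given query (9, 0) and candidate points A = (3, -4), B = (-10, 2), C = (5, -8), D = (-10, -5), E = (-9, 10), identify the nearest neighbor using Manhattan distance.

Distances: d(A) = 10, d(B) = 21, d(C) = 12, d(D) = 24, d(E) = 28. Nearest: A = (3, -4) with distance 10.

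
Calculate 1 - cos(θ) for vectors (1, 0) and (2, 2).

With u = (1, 0), v = (2, 2):
u·v = 1·2 + 0·2 = 2 + 0 = 2.
|u| = √(1² + 0²) = √1, |v| = √(2² + 2²) = √8, so |u||v| = √(1·8) = √8.
cos θ = (u·v)/(|u||v|) = 2/√8 ≈ 0.7071
Cosine distance = 1 - cos θ ≈ 1 - 0.7071 = 0.2929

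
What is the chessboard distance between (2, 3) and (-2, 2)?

max(|x_i - y_i|) = max(|2 - (-2)|, |3 - 2|) = max(4, 1) = 4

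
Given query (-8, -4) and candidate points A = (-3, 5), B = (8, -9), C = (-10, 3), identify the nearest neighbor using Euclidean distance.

Distances: d(A) ≈ 10.2956, d(B) ≈ 16.7631, d(C) ≈ 7.2801. Nearest: C = (-10, 3) with distance 7.2801.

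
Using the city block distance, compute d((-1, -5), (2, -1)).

Σ|x_i - y_i| = |-1 - 2| + |-5 - (-1)| = 3 + 4 = 7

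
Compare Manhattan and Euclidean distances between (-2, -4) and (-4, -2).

L1 = |-2 - (-4)| + |-4 - (-2)| = 2 + 2 = 4
L2 = √(2² + 2²) = √8 ≈ 2.8284
L1 ≥ L2 always (equality iff movement is along one axis); L1 > L2 here.
Ratio L1/L2 = 4/√8 ≈ 1.4142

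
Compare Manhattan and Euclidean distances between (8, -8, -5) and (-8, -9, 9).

L1 = |8 - (-8)| + |-8 - (-9)| + |-5 - 9| = 16 + 1 + 14 = 31
L2 = √(16² + 1² + 14²) = √453 ≈ 21.2838
L1 ≥ L2 always (equality iff movement is along one axis); L1 > L2 here.
Ratio L1/L2 = 31/√453 ≈ 1.4565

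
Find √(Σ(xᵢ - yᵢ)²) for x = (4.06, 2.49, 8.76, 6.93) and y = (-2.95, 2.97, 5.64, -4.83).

√(Σ(x_i - y_i)²) = √((4.06 - (-2.95))² + (2.49 - 2.97)² + (8.76 - 5.64)² + (6.93 - (-4.83))²)
= √(7.01² + (-0.48)² + 3.12² + 11.76²) = √(49.1401 + 0.2304 + 9.7344 + 138.2976) = √197.4025 = 14.05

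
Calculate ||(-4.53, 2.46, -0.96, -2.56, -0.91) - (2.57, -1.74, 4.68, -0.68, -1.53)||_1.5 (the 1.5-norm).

(Σ|x_i - y_i|^1.5)^(1/1.5) = (|-4.53 - 2.57|^1.5 + |2.46 - (-1.74)|^1.5 + |-0.96 - 4.68|^1.5 + |-2.56 - (-0.68)|^1.5 + |-0.91 - (-1.53)|^1.5)^(1/1.5)
= (7.1^1.5 + 4.2^1.5 + 5.64^1.5 + 1.88^1.5 + 0.62^1.5)^(1/1.5) ≈ (18.9185 + 8.6074 + 13.3943 + 2.5777 + 0.4882)^(1/1.5) = (43.9861)^(1/1.5) ≈ 12.4607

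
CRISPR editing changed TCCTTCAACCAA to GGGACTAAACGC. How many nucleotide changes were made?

Differing positions: 1, 2, 3, 4, 5, 6, 9, 11, 12. Hamming distance = 9.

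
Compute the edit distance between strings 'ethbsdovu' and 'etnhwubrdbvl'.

Let D[i][j] be the edit distance between the first i characters of 'ethbsdovu' and the first j characters of 'etnhwubrdbvl', with D[i][0] = i, D[0][j] = j, and D[i][j] = D[i-1][j-1] if the characters match, else 1 + min(D[i-1][j], D[i][j-1], D[i-1][j-1]). Filling the table (rows: prefixes of 'ethbsdovu', columns: prefixes of 'etnhwubrdbvl'):
     ε  e  t  n  h  w  u  b  r  d  b  v  l
  ε  0  1  2  3  4  5  6  7  8  9 10 11 12
  e  1  0  1  2  3  4  5  6  7  8  9 10 11
  t  2  1  0  1  2  3  4  5  6  7  8  9 10
  h  3  2  1  1  1  2  3  4  5  6  7  8  9
  b  4  3  2  2  2  2  3  3  4  5  6  7  8
  s  5  4  3  3  3  3  3  4  4  5  6  7  8
  d  6  5  4  4  4  4  4  4  5  4  5  6  7
  o  7  6  5  5  5  5  5  5  5  5  5  6  7
  v  8  7  6  6  6  6  6  6  6  6  6  5  6
  u  9  8  7  7  7  7  6  7  7  7  7  6  6
The bottom-right entry gives D[9][12] = 6, so no sequence of fewer than 6 edits works. Backtracking through the table gives one optimal edit sequence (6 edits):
  ethbsdovu → etnhbsdovu (ins n @3)
  etnhbsdovu → etnhwbsdovu (ins w @5)
  etnhwbsdovu → etnhwubsdovu (ins u @6)
  etnhwubsdovu → etnhwubrdovu (sub s→r @8)
  etnhwubrdovu → etnhwubrdbvu (sub o→b @10)
  etnhwubrdbvu → etnhwubrdbvl (sub u→l @12)
Edit distance = 6.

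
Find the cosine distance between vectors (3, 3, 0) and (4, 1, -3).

With u = (3, 3, 0), v = (4, 1, -3):
u·v = 3·4 + 3·1 + 0·(-3) = 12 + 3 + 0 = 15.
|u| = √(3² + 3² + 0²) = √18, |v| = √(4² + 1² + (-3)²) = √26, so |u||v| = √(18·26) = √468.
cos θ = (u·v)/(|u||v|) = 15/√468 ≈ 0.6934
Cosine distance = 1 - cos θ ≈ 1 - 0.6934 = 0.3066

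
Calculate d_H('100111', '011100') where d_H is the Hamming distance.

Differing positions: 1, 2, 3, 5, 6. Hamming distance = 5.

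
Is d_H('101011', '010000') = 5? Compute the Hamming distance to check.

Differing positions: 1, 2, 3, 5, 6. Hamming distance = 5, so the claim is true.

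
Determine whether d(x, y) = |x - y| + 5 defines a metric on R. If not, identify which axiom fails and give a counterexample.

No. d fails identity of indiscernibles (specifically d(x,x) = 0): d(-2, -2) = |-2 - (-2)| + 5 = 0 + 5 = 5 ≠ 0.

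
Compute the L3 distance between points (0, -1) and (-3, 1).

(Σ|x_i - y_i|^3)^(1/3) = (|0 - (-3)|^3 + |-1 - 1|^3)^(1/3)
= (3^3 + 2^3)^(1/3) = (27 + 8)^(1/3) = (35)^(1/3) ≈ 3.2711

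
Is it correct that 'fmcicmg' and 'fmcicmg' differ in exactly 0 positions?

Differing positions: none. Hamming distance = 0, so the claim is true.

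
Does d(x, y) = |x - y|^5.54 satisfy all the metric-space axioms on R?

No. d(x,y) = |x-y|^5.54 fails the triangle inequality since p = 5.54 > 1. Counterexample: x = -3, y = 3, z = 12. d(x,z) = |-3 - 12|^5.54 = 15^5.54 ≈ 3277521.6954, but d(x,y) + d(y,z) = 6^5.54 + 9^5.54 ≈ 20462.4639 + 193420.9457 = 213883.4096. Since 3277521.6954 > 213883.4096, the triangle inequality is violated.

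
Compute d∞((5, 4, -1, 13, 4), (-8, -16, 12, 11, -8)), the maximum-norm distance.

max(|x_i - y_i|) = max(|5 - (-8)|, |4 - (-16)|, |-1 - 12|, |13 - 11|, |4 - (-8)|) = max(13, 20, 13, 2, 12) = 20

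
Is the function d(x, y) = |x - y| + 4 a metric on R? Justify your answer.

No. d fails identity of indiscernibles (specifically d(x,x) = 0): d(-2, -2) = |-2 - (-2)| + 4 = 0 + 4 = 4 ≠ 0.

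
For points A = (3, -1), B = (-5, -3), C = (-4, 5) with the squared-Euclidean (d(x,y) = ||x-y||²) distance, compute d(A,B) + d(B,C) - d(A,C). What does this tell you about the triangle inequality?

d(A,B) = 8² + 2² = 68, d(B,C) = 1² + 8² = 65, d(A,C) = 7² + 6² = 85.
d(A,B) + d(B,C) - d(A,C) = 68 + 65 - 85 = 133 - 85 = 48. This is ≥ 0, so the triangle inequality holds for these points.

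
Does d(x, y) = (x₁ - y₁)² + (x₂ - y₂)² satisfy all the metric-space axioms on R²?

No. The squared Euclidean distance fails the triangle inequality. Counterexample: x = (0, 0), y = (1, 5), z = (2, 10). d(x,z) = 2² + 10² = 104, but d(x,y) + d(y,z) = (1² + 5²) + (1² + 5²) = 26 + 26 = 52. Since 104 > 52, the triangle inequality is violated. (Note: √d, the ordinary Euclidean distance, IS a metric.)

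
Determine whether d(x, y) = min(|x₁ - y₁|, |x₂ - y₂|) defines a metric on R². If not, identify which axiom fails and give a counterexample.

No. d fails identity of indiscernibles: take x = (3, 0) and y = (3, 6). Then d(x,y) = min(|3 - 3|, |0 - 6|) = min(0, 6) = 0, yet x ≠ y.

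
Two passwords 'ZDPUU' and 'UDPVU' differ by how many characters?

Differing positions: 1, 4. Hamming distance = 2.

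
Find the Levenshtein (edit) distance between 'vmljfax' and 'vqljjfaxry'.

Let D[i][j] be the edit distance between the first i characters of 'vmljfax' and the first j characters of 'vqljjfaxry', with D[i][0] = i, D[0][j] = j, and D[i][j] = D[i-1][j-1] if the characters match, else 1 + min(D[i-1][j], D[i][j-1], D[i-1][j-1]). Filling the table (rows: prefixes of 'vmljfax', columns: prefixes of 'vqljjfaxry'):
     ε  v  q  l  j  j  f  a  x  r  y
  ε  0  1  2  3  4  5  6  7  8  9 10
  v  1  0  1  2  3  4  5  6  7  8  9
  m  2  1  1  2  3  4  5  6  7  8  9
  l  3  2  2  1  2  3  4  5  6  7  8
  j  4  3  3  2  1  2  3  4  5  6  7
  f  5  4  4  3  2  2  2  3  4  5  6
  a  6  5  5  4  3  3  3  2  3  4  5
  x  7  6  6  5  4  4  4  3  2  3  4
The bottom-right entry gives D[7][10] = 4, so no sequence of fewer than 4 edits works. Backtracking through the table gives one optimal edit sequence (4 edits):
  vmljfax → vqljfax (sub m→q @2)
  vqljfax → vqljjfax (ins j @4)
  vqljjfax → vqljjfaxr (ins r @9)
  vqljjfaxr → vqljjfaxry (ins y @10)
Edit distance = 4.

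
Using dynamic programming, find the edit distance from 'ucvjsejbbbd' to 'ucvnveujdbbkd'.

Let D[i][j] be the edit distance between the first i characters of 'ucvjsejbbbd' and the first j characters of 'ucvnveujdbbkd', with D[i][0] = i, D[0][j] = j, and D[i][j] = D[i-1][j-1] if the characters match, else 1 + min(D[i-1][j], D[i][j-1], D[i-1][j-1]). Filling the table (rows: prefixes of 'ucvjsejbbbd', columns: prefixes of 'ucvnveujdbbkd'):
     ε  u  c  v  n  v  e  u  j  d  b  b  k  d
  ε  0  1  2  3  4  5  6  7  8  9 10 11 12 13
  u  1  0  1  2  3  4  5  6  7  8  9 10 11 12
  c  2  1  0  1  2  3  4  5  6  7  8  9 10 11
  v  3  2  1  0  1  2  3  4  5  6  7  8  9 10
  j  4  3  2  1  1  2  3  4  4  5  6  7  8  9
  s  5  4  3  2  2  2  3  4  5  5  6  7  8  9
  e  6  5  4  3  3  3  2  3  4  5  6  7  8  9
  j  7  6  5  4  4  4  3  3  3  4  5  6  7  8
  b  8  7  6  5  5  5  4  4  4  4  4  5  6  7
  b  9  8  7  6  6  6  5  5  5  5  4  4  5  6
  b 10  9  8  7  7  7  6  6  6  6  5  4  5  6
  d 11 10  9  8  8  8  7  7  7  6  6  5  5  5
The bottom-right entry gives D[11][13] = 5, so no sequence of fewer than 5 edits works. Backtracking through the table gives one optimal edit sequence (5 edits):
  ucvjsejbbbd → ucvnsejbbbd (sub j→n @4)
  ucvnsejbbbd → ucvnvejbbbd (sub s→v @5)
  ucvnvejbbbd → ucvnveujbbbd (ins u @7)
  ucvnveujbbbd → ucvnveujdbbbd (ins d @9)
  ucvnveujdbbbd → ucvnveujdbbkd (sub b→k @12)
Edit distance = 5.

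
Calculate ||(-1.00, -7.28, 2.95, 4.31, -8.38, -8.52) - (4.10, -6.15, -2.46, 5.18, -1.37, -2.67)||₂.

√(Σ(x_i - y_i)²) = √((-1 - 4.1)² + (-7.28 - (-6.15))² + (2.95 - (-2.46))² + (4.31 - 5.18)² + (-8.38 - (-1.37))² + (-8.52 - (-2.67))²)
= √((-5.1)² + (-1.13)² + 5.41² + (-0.87)² + (-7.01)² + (-5.85)²) = √(26.01 + 1.2769 + 29.2681 + 0.7569 + 49.1401 + 34.2225) = √140.6745 ≈ 11.8606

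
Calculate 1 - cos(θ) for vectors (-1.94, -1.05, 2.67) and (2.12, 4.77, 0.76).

With u = (-1.94, -1.05, 2.67), v = (2.12, 4.77, 0.76):
u·v = (-1.94)·2.12 + (-1.05)·4.77 + 2.67·0.76 = (-4.1128) + (-5.0085) + 2.0292 = -7.0921.
|u| = √((-1.94)² + (-1.05)² + 2.67²) = √(3.7636 + 1.1025 + 7.1289) = √11.995, |v| = √(2.12² + 4.77² + 0.76²) = √(4.4944 + 22.7529 + 0.5776) = √27.8249.
cos θ = (u·v)/(|u||v|) = -7.0921/(√11.995·√27.8249) ≈ -0.3882
Cosine distance = 1 - cos θ ≈ 1 - (-0.3882) = 1.3882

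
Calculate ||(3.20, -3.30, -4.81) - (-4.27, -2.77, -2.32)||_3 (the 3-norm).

(Σ|x_i - y_i|^3)^(1/3) = (|3.2 - (-4.27)|^3 + |-3.3 - (-2.77)|^3 + |-4.81 - (-2.32)|^3)^(1/3)
= (7.47^3 + 0.53^3 + 2.49^3)^(1/3) ≈ (416.8327 + 0.1489 + 15.4382)^(1/3) = (432.4198)^(1/3) ≈ 7.562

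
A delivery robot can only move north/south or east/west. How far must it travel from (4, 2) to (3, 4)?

Σ|x_i - y_i| = |4 - 3| + |2 - 4| = 1 + 2 = 3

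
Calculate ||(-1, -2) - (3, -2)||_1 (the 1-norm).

Σ|x_i - y_i| = |-1 - 3| + |-2 - (-2)| = 4 + 0 = 4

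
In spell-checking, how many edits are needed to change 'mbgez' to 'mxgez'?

Let D[i][j] be the edit distance between the first i characters of 'mbgez' and the first j characters of 'mxgez', with D[i][0] = i, D[0][j] = j, and D[i][j] = D[i-1][j-1] if the characters match, else 1 + min(D[i-1][j], D[i][j-1], D[i-1][j-1]). Filling the table (rows: prefixes of 'mbgez', columns: prefixes of 'mxgez'):
     ε  m  x  g  e  z
  ε  0  1  2  3  4  5
  m  1  0  1  2  3  4
  b  2  1  1  2  3  4
  g  3  2  2  1  2  3
  e  4  3  3  2  1  2
  z  5  4  4  3  2  1
The bottom-right entry gives D[5][5] = 1, so no sequence of fewer than 1 edit works. Backtracking through the table gives one optimal edit sequence (1 edit):
  mbgez → mxgez (sub b→x @2)
Edit distance = 1.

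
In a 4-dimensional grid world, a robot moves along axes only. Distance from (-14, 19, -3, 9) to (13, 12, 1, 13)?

Σ|x_i - y_i| = |-14 - 13| + |19 - 12| + |-3 - 1| + |9 - 13| = 27 + 7 + 4 + 4 = 42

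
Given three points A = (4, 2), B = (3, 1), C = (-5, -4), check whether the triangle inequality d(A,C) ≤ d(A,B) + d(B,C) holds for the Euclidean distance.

d(A,B) = √(1² + 1²) = √2 ≈ 1.4142, d(B,C) = √(8² + 5²) = √89 ≈ 9.434, d(A,C) = √(9² + 6²) = √117 ≈ 10.8167.
d(A,C) ≈ 10.8167 ≤ 1.4142 + 9.434 = 10.8482. Triangle inequality is satisfied.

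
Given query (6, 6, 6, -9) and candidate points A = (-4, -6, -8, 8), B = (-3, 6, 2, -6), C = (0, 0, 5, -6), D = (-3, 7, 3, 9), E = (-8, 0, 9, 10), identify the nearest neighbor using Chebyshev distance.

Distances: d(A) = 17, d(B) = 9, d(C) = 6, d(D) = 18, d(E) = 19. Nearest: C = (0, 0, 5, -6) with distance 6.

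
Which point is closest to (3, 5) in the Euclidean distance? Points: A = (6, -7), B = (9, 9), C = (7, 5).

Distances: d(A) ≈ 12.3693, d(B) ≈ 7.2111, d(C) = 4. Nearest: C = (7, 5) with distance 4.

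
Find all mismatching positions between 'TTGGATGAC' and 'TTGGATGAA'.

Differing positions: 9. Hamming distance = 1.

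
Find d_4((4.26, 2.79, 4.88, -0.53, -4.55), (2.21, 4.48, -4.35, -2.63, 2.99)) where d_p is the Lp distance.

(Σ|x_i - y_i|^4)^(1/4) = (|4.26 - 2.21|^4 + |2.79 - 4.48|^4 + |4.88 - (-4.35)|^4 + |-0.53 - (-2.63)|^4 + |-4.55 - 2.99|^4)^(1/4)
= (2.05^4 + 1.69^4 + 9.23^4 + 2.1^4 + 7.54^4)^(1/4) ≈ (17.661 + 8.1573 + 7257.8302 + 19.4481 + 3232.1044)^(1/4) = (10535.201)^(1/4) ≈ 10.1312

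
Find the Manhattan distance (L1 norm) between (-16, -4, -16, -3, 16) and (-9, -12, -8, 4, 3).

Σ|x_i - y_i| = |-16 - (-9)| + |-4 - (-12)| + |-16 - (-8)| + |-3 - 4| + |16 - 3| = 7 + 8 + 8 + 7 + 13 = 43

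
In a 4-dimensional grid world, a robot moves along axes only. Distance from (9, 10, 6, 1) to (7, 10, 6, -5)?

Σ|x_i - y_i| = |9 - 7| + |10 - 10| + |6 - 6| + |1 - (-5)| = 2 + 0 + 0 + 6 = 8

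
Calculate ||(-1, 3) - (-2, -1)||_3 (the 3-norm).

(Σ|x_i - y_i|^3)^(1/3) = (|-1 - (-2)|^3 + |3 - (-1)|^3)^(1/3)
= (1^3 + 4^3)^(1/3) = (1 + 64)^(1/3) = (65)^(1/3) ≈ 4.0207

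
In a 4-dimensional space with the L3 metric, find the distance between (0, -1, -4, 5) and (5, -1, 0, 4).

(Σ|x_i - y_i|^3)^(1/3) = (|0 - 5|^3 + |-1 - (-1)|^3 + |-4 - 0|^3 + |5 - 4|^3)^(1/3)
= (5^3 + 0^3 + 4^3 + 1^3)^(1/3) = (125 + 0 + 64 + 1)^(1/3) = (190)^(1/3) ≈ 5.7489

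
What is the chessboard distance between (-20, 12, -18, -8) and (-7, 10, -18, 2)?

max(|x_i - y_i|) = max(|-20 - (-7)|, |12 - 10|, |-18 - (-18)|, |-8 - 2|) = max(13, 2, 0, 10) = 13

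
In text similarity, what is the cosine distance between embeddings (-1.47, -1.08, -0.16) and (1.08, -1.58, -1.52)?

With u = (-1.47, -1.08, -0.16), v = (1.08, -1.58, -1.52):
u·v = (-1.47)·1.08 + (-1.08)·(-1.58) + (-0.16)·(-1.52) = (-1.5876) + 1.7064 + 0.2432 = 0.362.
|u| = √((-1.47)² + (-1.08)² + (-0.16)²) = √(2.1609 + 1.1664 + 0.0256) = √3.3529, |v| = √(1.08² + (-1.58)² + (-1.52)²) = √(1.1664 + 2.4964 + 2.3104) = √5.9732.
cos θ = (u·v)/(|u||v|) = 0.362/(√3.3529·√5.9732) ≈ 0.0809
Cosine distance = 1 - cos θ ≈ 1 - 0.0809 = 0.9191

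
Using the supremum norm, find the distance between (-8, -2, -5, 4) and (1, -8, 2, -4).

max(|x_i - y_i|) = max(|-8 - 1|, |-2 - (-8)|, |-5 - 2|, |4 - (-4)|) = max(9, 6, 7, 8) = 9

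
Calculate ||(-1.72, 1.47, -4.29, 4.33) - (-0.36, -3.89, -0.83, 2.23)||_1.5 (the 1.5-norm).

(Σ|x_i - y_i|^1.5)^(1/1.5) = (|-1.72 - (-0.36)|^1.5 + |1.47 - (-3.89)|^1.5 + |-4.29 - (-0.83)|^1.5 + |4.33 - 2.23|^1.5)^(1/1.5)
= (1.36^1.5 + 5.36^1.5 + 3.46^1.5 + 2.1^1.5)^(1/1.5) ≈ (1.586 + 12.4093 + 6.436 + 3.0432)^(1/1.5) = (23.4745)^(1/1.5) ≈ 8.1984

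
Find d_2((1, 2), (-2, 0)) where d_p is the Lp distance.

(Σ|x_i - y_i|^2)^(1/2) = (|1 - (-2)|^2 + |2 - 0|^2)^(1/2)
= (3^2 + 2^2)^(1/2) = (9 + 4)^(1/2) = (13)^(1/2) ≈ 3.6056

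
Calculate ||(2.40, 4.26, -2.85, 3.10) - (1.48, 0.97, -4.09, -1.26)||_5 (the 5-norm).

(Σ|x_i - y_i|^5)^(1/5) = (|2.4 - 1.48|^5 + |4.26 - 0.97|^5 + |-2.85 - (-4.09)|^5 + |3.1 - (-1.26)|^5)^(1/5)
= (0.92^5 + 3.29^5 + 1.24^5 + 4.36^5)^(1/5) ≈ (0.6591 + 385.4602 + 2.9316 + 1575.5509)^(1/5) = (1964.6018)^(1/5) ≈ 4.5567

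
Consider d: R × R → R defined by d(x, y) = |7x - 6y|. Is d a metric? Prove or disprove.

No. d fails symmetry: d(5, 6) = |7·5 - 6·6| = |-1| = 1, but d(6, 5) = |7·6 - 6·5| = |12| = 12. Since 1 ≠ 12, d(x,y) ≠ d(y,x) in general.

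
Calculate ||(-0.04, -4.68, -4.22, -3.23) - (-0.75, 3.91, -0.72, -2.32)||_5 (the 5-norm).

(Σ|x_i - y_i|^5)^(1/5) = (|-0.04 - (-0.75)|^5 + |-4.68 - 3.91|^5 + |-4.22 - (-0.72)|^5 + |-3.23 - (-2.32)|^5)^(1/5)
= (0.71^5 + 8.59^5 + 3.5^5 + 0.91^5)^(1/5) ≈ (0.1804 + 46769.833 + 525.2188 + 0.624)^(1/5) = (47295.8562)^(1/5) ≈ 8.6092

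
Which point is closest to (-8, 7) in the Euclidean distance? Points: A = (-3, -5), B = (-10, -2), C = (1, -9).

Distances: d(A) = 13, d(B) ≈ 9.2195, d(C) ≈ 18.3576. Nearest: B = (-10, -2) with distance 9.2195.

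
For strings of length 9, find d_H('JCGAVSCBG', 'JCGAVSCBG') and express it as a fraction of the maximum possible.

Differing positions: none. Hamming distance = 0. The maximum possible Hamming distance for length-9 strings is 9, so d_H/9 = 0/9 = 0.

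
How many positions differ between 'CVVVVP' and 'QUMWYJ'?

Differing positions: 1, 2, 3, 4, 5, 6. Hamming distance = 6.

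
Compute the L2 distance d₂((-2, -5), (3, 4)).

√(Σ(x_i - y_i)²) = √((-2 - 3)² + (-5 - 4)²)
= √((-5)² + (-9)²) = √(25 + 81) = √106 ≈ 10.2956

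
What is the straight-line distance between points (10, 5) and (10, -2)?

√(Σ(x_i - y_i)²) = √((10 - 10)² + (5 - (-2))²)
= √(0² + 7²) = √(0 + 49) = √49 = 7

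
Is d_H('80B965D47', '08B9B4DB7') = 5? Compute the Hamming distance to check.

Differing positions: 1, 2, 5, 6, 8. Hamming distance = 5, so the claim is true.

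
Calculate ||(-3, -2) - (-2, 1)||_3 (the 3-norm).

(Σ|x_i - y_i|^3)^(1/3) = (|-3 - (-2)|^3 + |-2 - 1|^3)^(1/3)
= (1^3 + 3^3)^(1/3) = (1 + 27)^(1/3) = (28)^(1/3) ≈ 3.0366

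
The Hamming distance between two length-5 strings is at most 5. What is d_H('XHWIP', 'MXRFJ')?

Differing positions: 1, 2, 3, 4, 5. Hamming distance = 5. The maximum possible Hamming distance for length-5 strings is 5, so d_H/5 = 5/5 = 1.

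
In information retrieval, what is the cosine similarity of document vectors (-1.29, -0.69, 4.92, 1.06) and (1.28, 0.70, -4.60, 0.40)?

With u = (-1.29, -0.69, 4.92, 1.06), v = (1.28, 0.70, -4.60, 0.40):
u·v = (-1.29)·1.28 + (-0.69)·0.7 + 4.92·(-4.6) + 1.06·0.4 = (-1.6512) + (-0.483) + (-22.632) + 0.424 = -24.3422.
|u| = √((-1.29)² + (-0.69)² + 4.92² + 1.06²) = √(1.6641 + 0.4761 + 24.2064 + 1.1236) = √27.4702, |v| = √(1.28² + 0.7² + (-4.6)² + 0.4²) = √(1.6384 + 0.49 + 21.16 + 0.16) = √23.4484.
cos θ = (u·v)/(|u||v|) = -24.3422/(√27.4702·√23.4484) ≈ -0.9591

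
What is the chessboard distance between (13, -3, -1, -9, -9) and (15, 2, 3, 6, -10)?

max(|x_i - y_i|) = max(|13 - 15|, |-3 - 2|, |-1 - 3|, |-9 - 6|, |-9 - (-10)|) = max(2, 5, 4, 15, 1) = 15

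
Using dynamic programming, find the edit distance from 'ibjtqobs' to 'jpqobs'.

Let D[i][j] be the edit distance between the first i characters of 'ibjtqobs' and the first j characters of 'jpqobs', with D[i][0] = i, D[0][j] = j, and D[i][j] = D[i-1][j-1] if the characters match, else 1 + min(D[i-1][j], D[i][j-1], D[i-1][j-1]). Filling the table (rows: prefixes of 'ibjtqobs', columns: prefixes of 'jpqobs'):
     ε  j  p  q  o  b  s
  ε  0  1  2  3  4  5  6
  i  1  1  2  3  4  5  6
  b  2  2  2  3  4  4  5
  j  3  2  3  3  4  5  5
  t  4  3  3  4  4  5  6
  q  5  4  4  3  4  5  6
  o  6  5  5  4  3  4  5
  b  7  6  6  5  4  3  4
  s  8  7  7  6  5  4  3
The bottom-right entry gives D[8][6] = 3, so no sequence of fewer than 3 edits works. Backtracking through the table gives one optimal edit sequence (3 edits):
  ibjtqobs → bjtqobs (del i @1)
  bjtqobs → jtqobs (del b @1)
  jtqobs → jpqobs (sub t→p @2)
Edit distance = 3.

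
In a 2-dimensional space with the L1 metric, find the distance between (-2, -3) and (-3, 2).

Σ|x_i - y_i| = |-2 - (-3)| + |-3 - 2| = 1 + 5 = 6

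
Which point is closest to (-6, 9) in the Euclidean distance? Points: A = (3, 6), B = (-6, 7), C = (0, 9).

Distances: d(A) ≈ 9.4868, d(B) = 2, d(C) = 6. Nearest: B = (-6, 7) with distance 2.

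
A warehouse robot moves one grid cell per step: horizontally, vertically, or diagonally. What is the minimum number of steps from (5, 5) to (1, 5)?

max(|x_i - y_i|) = max(|5 - 1|, |5 - 5|) = max(4, 0) = 4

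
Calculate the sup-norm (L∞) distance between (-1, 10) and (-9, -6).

max(|x_i - y_i|) = max(|-1 - (-9)|, |10 - (-6)|) = max(8, 16) = 16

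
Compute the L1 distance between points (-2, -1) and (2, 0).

Σ|x_i - y_i| = |-2 - 2| + |-1 - 0| = 4 + 1 = 5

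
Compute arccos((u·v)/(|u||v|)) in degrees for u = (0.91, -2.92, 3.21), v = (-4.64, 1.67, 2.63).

With u = (0.91, -2.92, 3.21), v = (-4.64, 1.67, 2.63):
u·v = 0.91·(-4.64) + (-2.92)·1.67 + 3.21·2.63 = (-4.2224) + (-4.8764) + 8.4423 = -0.6565.
|u| = √(0.91² + (-2.92)² + 3.21²) = √(0.8281 + 8.5264 + 10.3041) = √19.6586, |v| = √((-4.64)² + 1.67² + 2.63²) = √(21.5296 + 2.7889 + 6.9169) = √31.2354.
cos θ = (u·v)/(|u||v|) = -0.6565/(√19.6586·√31.2354) ≈ -0.026493
θ = arccos(-0.026493) ≈ 91.52°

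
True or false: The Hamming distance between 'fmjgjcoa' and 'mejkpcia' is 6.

Differing positions: 1, 2, 4, 5, 7. Hamming distance = 5, so the claim that d_H = 6 is false.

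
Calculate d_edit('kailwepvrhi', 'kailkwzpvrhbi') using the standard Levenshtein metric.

Let D[i][j] be the edit distance between the first i characters of 'kailwepvrhi' and the first j characters of 'kailkwzpvrhbi', with D[i][0] = i, D[0][j] = j, and D[i][j] = D[i-1][j-1] if the characters match, else 1 + min(D[i-1][j], D[i][j-1], D[i-1][j-1]). Filling the table (rows: prefixes of 'kailwepvrhi', columns: prefixes of 'kailkwzpvrhbi'):
     ε  k  a  i  l  k  w  z  p  v  r  h  b  i
  ε  0  1  2  3  4  5  6  7  8  9 10 11 12 13
  k  1  0  1  2  3  4  5  6  7  8  9 10 11 12
  a  2  1  0  1  2  3  4  5  6  7  8  9 10 11
  i  3  2  1  0  1  2  3  4  5  6  7  8  9 10
  l  4  3  2  1  0  1  2  3  4  5  6  7  8  9
  w  5  4  3  2  1  1  1  2  3  4  5  6  7  8
  e  6  5  4  3  2  2  2  2  3  4  5  6  7  8
  p  7  6  5  4  3  3  3  3  2  3  4  5  6  7
  v  8  7  6  5  4  4  4  4  3  2  3  4  5  6
  r  9  8  7  6  5  5  5  5  4  3  2  3  4  5
  h 10  9  8  7  6  6  6  6  5  4  3  2  3  4
  i 11 10  9  8  7  7  7  7  6  5  4  3  3  3
The bottom-right entry gives D[11][13] = 3, so no sequence of fewer than 3 edits works. Backtracking through the table gives one optimal edit sequence (3 edits):
  kailwepvrhi → kailkwepvrhi (ins k @5)
  kailkwepvrhi → kailkwzpvrhi (sub e→z @7)
  kailkwzpvrhi → kailkwzpvrhbi (ins b @12)
Edit distance = 3.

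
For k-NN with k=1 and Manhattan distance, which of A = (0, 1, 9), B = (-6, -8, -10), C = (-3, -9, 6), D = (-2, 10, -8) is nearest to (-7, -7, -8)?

Distances: d(A) = 32, d(B) = 4, d(C) = 20, d(D) = 22. Nearest: B = (-6, -8, -10) with distance 4.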